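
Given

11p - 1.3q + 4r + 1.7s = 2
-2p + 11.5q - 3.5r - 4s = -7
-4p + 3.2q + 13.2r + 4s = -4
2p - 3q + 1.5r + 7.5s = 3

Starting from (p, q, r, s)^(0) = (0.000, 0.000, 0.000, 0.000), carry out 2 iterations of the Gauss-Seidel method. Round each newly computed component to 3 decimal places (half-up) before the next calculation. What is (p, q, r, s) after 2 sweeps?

Iteration 1:
  p = (2 - (-1.3)·0.000 - (4)·0.000 - (1.7)·0.000) / (11) = 0.182
  q = (-7 - (-2)·0.182 - (-3.5)·0.000 - (-4)·0.000) / (11.5) = -0.577
  r = (-4 - (-4)·0.182 - (3.2)·-0.577 - (4)·0.000) / (13.2) = -0.108
  s = (3 - (2)·0.182 - (-3)·-0.577 - (1.5)·-0.108) / (7.5) = 0.142
Iteration 2:
  p = (2 - (-1.3)·-0.577 - (4)·-0.108 - (1.7)·0.142) / (11) = 0.131
  q = (-7 - (-2)·0.131 - (-3.5)·-0.108 - (-4)·0.142) / (11.5) = -0.569
  r = (-4 - (-4)·0.131 - (3.2)·-0.569 - (4)·0.142) / (13.2) = -0.168
  s = (3 - (2)·0.131 - (-3)·-0.569 - (1.5)·-0.168) / (7.5) = 0.171

(0.131, -0.569, -0.168, 0.171)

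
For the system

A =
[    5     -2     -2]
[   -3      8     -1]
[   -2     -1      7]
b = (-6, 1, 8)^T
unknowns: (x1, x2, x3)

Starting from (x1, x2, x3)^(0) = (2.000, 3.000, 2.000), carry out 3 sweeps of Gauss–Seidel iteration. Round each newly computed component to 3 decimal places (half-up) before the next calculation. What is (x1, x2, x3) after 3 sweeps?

(-0.700, -0.004, 0.942)

Iteration 1:
  x1 = (-6 - (-2)·3.000 - (-2)·2.000) / (5) = 0.800
  x2 = (1 - (-3)·0.800 - (-1)·2.000) / (8) = 0.675
  x3 = (8 - (-2)·0.800 - (-1)·0.675) / (7) = 1.468
Iteration 2:
  x1 = (-6 - (-2)·0.675 - (-2)·1.468) / (5) = -0.343
  x2 = (1 - (-3)·-0.343 - (-1)·1.468) / (8) = 0.180
  x3 = (8 - (-2)·-0.343 - (-1)·0.180) / (7) = 1.071
Iteration 3:
  x1 = (-6 - (-2)·0.180 - (-2)·1.071) / (5) = -0.700
  x2 = (1 - (-3)·-0.700 - (-1)·1.071) / (8) = -0.004
  x3 = (8 - (-2)·-0.700 - (-1)·-0.004) / (7) = 0.942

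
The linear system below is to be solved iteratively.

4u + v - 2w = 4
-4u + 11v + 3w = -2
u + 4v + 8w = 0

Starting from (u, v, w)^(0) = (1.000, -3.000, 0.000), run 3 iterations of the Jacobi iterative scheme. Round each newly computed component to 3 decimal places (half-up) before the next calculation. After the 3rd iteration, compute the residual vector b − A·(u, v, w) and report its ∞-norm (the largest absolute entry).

Iteration 1:
  u = (4 - (1)·-3.000 - (-2)·0.000) / (4) = 1.750
  v = (-2 - (-4)·1.000 - (3)·0.000) / (11) = 0.182
  w = (0 - (1)·1.000 - (4)·-3.000) / (8) = 1.375
Iteration 2:
  u = (4 - (1)·0.182 - (-2)·1.375) / (4) = 1.642
  v = (-2 - (-4)·1.750 - (3)·1.375) / (11) = 0.080
  w = (0 - (1)·1.750 - (4)·0.182) / (8) = -0.310
Iteration 3:
  u = (4 - (1)·0.080 - (-2)·-0.310) / (4) = 0.825
  v = (-2 - (-4)·1.642 - (3)·-0.310) / (11) = 0.500
  w = (0 - (1)·1.642 - (4)·0.080) / (8) = -0.245
Residual b − A·x = (-0.290, -3.465, -0.865); ∞-norm = 3.465

3.465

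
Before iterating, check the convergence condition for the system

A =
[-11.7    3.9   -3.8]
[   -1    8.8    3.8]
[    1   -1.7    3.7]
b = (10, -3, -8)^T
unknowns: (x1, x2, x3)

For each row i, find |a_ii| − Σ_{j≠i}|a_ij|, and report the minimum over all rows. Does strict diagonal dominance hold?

row 1: |-11.7| − (3.9+3.8) = 4
row 2: |8.8| − (1+3.8) = 4
row 3: |3.7| − (1+1.7) = 1
minimum over rows = 1 → strictly diagonally dominant (convergence guaranteed)

1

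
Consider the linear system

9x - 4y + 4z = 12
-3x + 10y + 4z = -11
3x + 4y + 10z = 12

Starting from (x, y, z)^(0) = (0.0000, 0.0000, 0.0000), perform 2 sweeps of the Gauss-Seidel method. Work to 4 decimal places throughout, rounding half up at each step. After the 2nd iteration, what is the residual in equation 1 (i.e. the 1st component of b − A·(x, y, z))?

Iteration 1:
  x = (12 - (-4)·0.0000 - (4)·0.0000) / (9) = 1.3333
  y = (-11 - (-3)·1.3333 - (4)·0.0000) / (10) = -0.7000
  z = (12 - (3)·1.3333 - (4)·-0.7000) / (10) = 1.0800
Iteration 2:
  x = (12 - (-4)·-0.7000 - (4)·1.0800) / (9) = 0.5422
  y = (-11 - (-3)·0.5422 - (4)·1.0800) / (10) = -1.3693
  z = (12 - (3)·0.5422 - (4)·-1.3693) / (10) = 1.5851
Residual b − A·x = (-4.6974, -2.0208, -0.0004)

-4.6974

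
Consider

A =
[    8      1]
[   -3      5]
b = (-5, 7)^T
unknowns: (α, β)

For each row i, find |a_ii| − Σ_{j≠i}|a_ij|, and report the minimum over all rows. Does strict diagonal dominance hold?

row 1: |8| − (1) = 7
row 2: |5| − (3) = 2
minimum over rows = 2 → strictly diagonally dominant (convergence guaranteed)

2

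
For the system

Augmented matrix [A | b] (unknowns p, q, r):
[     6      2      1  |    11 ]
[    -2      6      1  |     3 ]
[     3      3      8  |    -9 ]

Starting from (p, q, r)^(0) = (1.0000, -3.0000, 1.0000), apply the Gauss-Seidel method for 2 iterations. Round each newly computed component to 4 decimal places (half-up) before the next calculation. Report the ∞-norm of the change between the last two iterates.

0.8102

Iteration 1:
  p = (11 - (2)·-3.0000 - (1)·1.0000) / (6) = 2.6667
  q = (3 - (-2)·2.6667 - (1)·1.0000) / (6) = 1.2222
  r = (-9 - (3)·2.6667 - (3)·1.2222) / (8) = -2.5833
Iteration 2:
  p = (11 - (2)·1.2222 - (1)·-2.5833) / (6) = 1.8565
  q = (3 - (-2)·1.8565 - (1)·-2.5833) / (6) = 1.5494
  r = (-9 - (3)·1.8565 - (3)·1.5494) / (8) = -2.4022
Change: (-0.8102, 0.3272, 0.1811) → max |·| = 0.8102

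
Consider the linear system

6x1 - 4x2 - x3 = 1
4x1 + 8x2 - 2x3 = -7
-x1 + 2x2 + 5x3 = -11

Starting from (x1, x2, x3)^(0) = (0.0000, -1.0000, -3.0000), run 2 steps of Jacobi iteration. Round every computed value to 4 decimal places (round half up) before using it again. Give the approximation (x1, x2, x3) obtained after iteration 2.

Iteration 1:
  x1 = (1 - (-4)·-1.0000 - (-1)·-3.0000) / (6) = -1.0000
  x2 = (-7 - (4)·0.0000 - (-2)·-3.0000) / (8) = -1.6250
  x3 = (-11 - (-1)·0.0000 - (2)·-1.0000) / (5) = -1.8000
Iteration 2:
  x1 = (1 - (-4)·-1.6250 - (-1)·-1.8000) / (6) = -1.2167
  x2 = (-7 - (4)·-1.0000 - (-2)·-1.8000) / (8) = -0.8250
  x3 = (-11 - (-1)·-1.0000 - (2)·-1.6250) / (5) = -1.7500

(-1.2167, -0.8250, -1.7500)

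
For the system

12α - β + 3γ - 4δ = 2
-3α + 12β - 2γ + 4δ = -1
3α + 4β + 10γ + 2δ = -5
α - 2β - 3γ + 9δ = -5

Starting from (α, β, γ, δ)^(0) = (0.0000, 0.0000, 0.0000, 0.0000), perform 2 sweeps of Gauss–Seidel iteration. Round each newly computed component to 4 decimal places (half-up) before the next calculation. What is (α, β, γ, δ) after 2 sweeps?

(0.0428, 0.0922, -0.3975, -0.6723)

Iteration 1:
  α = (2 - (-1)·0.0000 - (3)·0.0000 - (-4)·0.0000) / (12) = 0.1667
  β = (-1 - (-3)·0.1667 - (-2)·0.0000 - (4)·0.0000) / (12) = -0.0417
  γ = (-5 - (3)·0.1667 - (4)·-0.0417 - (2)·0.0000) / (10) = -0.5333
  δ = (-5 - (1)·0.1667 - (-2)·-0.0417 - (-3)·-0.5333) / (9) = -0.7611
Iteration 2:
  α = (2 - (-1)·-0.0417 - (3)·-0.5333 - (-4)·-0.7611) / (12) = 0.0428
  β = (-1 - (-3)·0.0428 - (-2)·-0.5333 - (4)·-0.7611) / (12) = 0.0922
  γ = (-5 - (3)·0.0428 - (4)·0.0922 - (2)·-0.7611) / (10) = -0.3975
  δ = (-5 - (1)·0.0428 - (-2)·0.0922 - (-3)·-0.3975) / (9) = -0.6723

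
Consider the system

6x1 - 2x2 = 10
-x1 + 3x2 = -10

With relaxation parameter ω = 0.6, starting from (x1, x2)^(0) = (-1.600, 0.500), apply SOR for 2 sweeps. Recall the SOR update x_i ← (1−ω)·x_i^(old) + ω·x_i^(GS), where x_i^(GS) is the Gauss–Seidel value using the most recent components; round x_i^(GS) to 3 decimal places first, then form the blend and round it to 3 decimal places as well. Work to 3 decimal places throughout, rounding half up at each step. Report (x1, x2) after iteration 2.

Iteration 1:
  x1: GS value = (10 - (-2)·0.500) / (6) = 1.833;  x1 ← (1−ω)·-1.600 + ω·1.833 = 0.460
  x2: GS value = (-10 - (-1)·0.460) / (3) = -3.180;  x2 ← (1−ω)·0.500 + ω·-3.180 = -1.708
Iteration 2:
  x1: GS value = (10 - (-2)·-1.708) / (6) = 1.097;  x1 ← (1−ω)·0.460 + ω·1.097 = 0.842
  x2: GS value = (-10 - (-1)·0.842) / (3) = -3.053;  x2 ← (1−ω)·-1.708 + ω·-3.053 = -2.515

(0.842, -2.515)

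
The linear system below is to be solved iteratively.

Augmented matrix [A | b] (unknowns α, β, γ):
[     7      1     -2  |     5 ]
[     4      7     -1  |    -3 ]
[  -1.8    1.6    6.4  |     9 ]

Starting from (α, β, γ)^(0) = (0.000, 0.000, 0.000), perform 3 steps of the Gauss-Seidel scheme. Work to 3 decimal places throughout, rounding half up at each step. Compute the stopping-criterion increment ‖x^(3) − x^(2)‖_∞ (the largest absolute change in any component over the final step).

0.074

Iteration 1:
  α = (5 - (1)·0.000 - (-2)·0.000) / (7) = 0.714
  β = (-3 - (4)·0.714 - (-1)·0.000) / (7) = -0.837
  γ = (9 - (-1.8)·0.714 - (1.6)·-0.837) / (6.4) = 1.816
Iteration 2:
  α = (5 - (1)·-0.837 - (-2)·1.816) / (7) = 1.353
  β = (-3 - (4)·1.353 - (-1)·1.816) / (7) = -0.942
  γ = (9 - (-1.8)·1.353 - (1.6)·-0.942) / (6.4) = 2.022
Iteration 3:
  α = (5 - (1)·-0.942 - (-2)·2.022) / (7) = 1.427
  β = (-3 - (4)·1.427 - (-1)·2.022) / (7) = -0.955
  γ = (9 - (-1.8)·1.427 - (1.6)·-0.955) / (6.4) = 2.046
Change: (0.074, -0.013, 0.024) → max |·| = 0.074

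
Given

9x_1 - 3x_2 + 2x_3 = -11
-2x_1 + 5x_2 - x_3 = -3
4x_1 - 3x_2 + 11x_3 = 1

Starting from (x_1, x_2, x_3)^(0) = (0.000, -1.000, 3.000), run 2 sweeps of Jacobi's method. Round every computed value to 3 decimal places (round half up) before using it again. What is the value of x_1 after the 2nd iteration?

-1.182

Iteration 1:
  x_1 = (-11 - (-3)·-1.000 - (2)·3.000) / (9) = -2.222
  x_2 = (-3 - (-2)·0.000 - (-1)·3.000) / (5) = 0.000
  x_3 = (1 - (4)·0.000 - (-3)·-1.000) / (11) = -0.182
Iteration 2:
  x_1 = (-11 - (-3)·0.000 - (2)·-0.182) / (9) = -1.182
  x_2 = (-3 - (-2)·-2.222 - (-1)·-0.182) / (5) = -1.525
  x_3 = (1 - (4)·-2.222 - (-3)·0.000) / (11) = 0.899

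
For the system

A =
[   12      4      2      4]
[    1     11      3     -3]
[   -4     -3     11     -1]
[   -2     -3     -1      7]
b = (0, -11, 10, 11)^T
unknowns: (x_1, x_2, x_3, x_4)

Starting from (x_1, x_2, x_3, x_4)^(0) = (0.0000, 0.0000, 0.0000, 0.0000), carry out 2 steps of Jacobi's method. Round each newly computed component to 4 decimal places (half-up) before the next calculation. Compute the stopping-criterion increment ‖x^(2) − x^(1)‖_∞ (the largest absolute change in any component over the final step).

Iteration 1:
  x_1 = (0 - (4)·0.0000 - (2)·0.0000 - (4)·0.0000) / (12) = 0.0000
  x_2 = (-11 - (1)·0.0000 - (3)·0.0000 - (-3)·0.0000) / (11) = -1.0000
  x_3 = (10 - (-4)·0.0000 - (-3)·0.0000 - (-1)·0.0000) / (11) = 0.9091
  x_4 = (11 - (-2)·0.0000 - (-3)·0.0000 - (-1)·0.0000) / (7) = 1.5714
Iteration 2:
  x_1 = (0 - (4)·-1.0000 - (2)·0.9091 - (4)·1.5714) / (12) = -0.3420
  x_2 = (-11 - (1)·0.0000 - (3)·0.9091 - (-3)·1.5714) / (11) = -0.8194
  x_3 = (10 - (-4)·0.0000 - (-3)·-1.0000 - (-1)·1.5714) / (11) = 0.7792
  x_4 = (11 - (-2)·0.0000 - (-3)·-1.0000 - (-1)·0.9091) / (7) = 1.2727
Change: (-0.3420, 0.1806, -0.1299, -0.2987) → max |·| = 0.3420

0.3420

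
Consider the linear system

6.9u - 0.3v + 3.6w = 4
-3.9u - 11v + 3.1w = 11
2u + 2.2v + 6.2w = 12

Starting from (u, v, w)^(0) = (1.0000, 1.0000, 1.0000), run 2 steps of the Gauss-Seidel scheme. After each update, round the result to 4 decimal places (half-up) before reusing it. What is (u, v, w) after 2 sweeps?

(-0.5855, -0.1808, 2.1885)

Iteration 1:
  u = (4 - (-0.3)·1.0000 - (3.6)·1.0000) / (6.9) = 0.1014
  v = (11 - (-3.9)·0.1014 - (3.1)·1.0000) / (-11) = -0.7541
  w = (12 - (2)·0.1014 - (2.2)·-0.7541) / (6.2) = 2.1704
Iteration 2:
  u = (4 - (-0.3)·-0.7541 - (3.6)·2.1704) / (6.9) = -0.5855
  v = (11 - (-3.9)·-0.5855 - (3.1)·2.1704) / (-11) = -0.1808
  w = (12 - (2)·-0.5855 - (2.2)·-0.1808) / (6.2) = 2.1885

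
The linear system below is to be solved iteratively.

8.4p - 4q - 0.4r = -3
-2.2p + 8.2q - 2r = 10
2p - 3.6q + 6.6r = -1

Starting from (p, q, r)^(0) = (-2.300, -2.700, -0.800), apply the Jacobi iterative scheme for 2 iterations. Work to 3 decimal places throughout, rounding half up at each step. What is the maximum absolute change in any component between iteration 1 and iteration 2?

1.507

Iteration 1:
  p = (-3 - (-4)·-2.700 - (-0.4)·-0.800) / (8.4) = -1.681
  q = (10 - (-2.2)·-2.300 - (-2)·-0.800) / (8.2) = 0.407
  r = (-1 - (2)·-2.300 - (-3.6)·-2.700) / (6.6) = -0.927
Iteration 2:
  p = (-3 - (-4)·0.407 - (-0.4)·-0.927) / (8.4) = -0.207
  q = (10 - (-2.2)·-1.681 - (-2)·-0.927) / (8.2) = 0.542
  r = (-1 - (2)·-1.681 - (-3.6)·0.407) / (6.6) = 0.580
Change: (1.474, 0.135, 1.507) → max |·| = 1.507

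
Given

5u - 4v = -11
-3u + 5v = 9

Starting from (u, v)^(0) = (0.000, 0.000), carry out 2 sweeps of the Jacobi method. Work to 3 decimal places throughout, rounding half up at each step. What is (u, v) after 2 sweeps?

(-0.760, 0.480)

Iteration 1:
  u = (-11 - (-4)·0.000) / (5) = -2.200
  v = (9 - (-3)·0.000) / (5) = 1.800
Iteration 2:
  u = (-11 - (-4)·1.800) / (5) = -0.760
  v = (9 - (-3)·-2.200) / (5) = 0.480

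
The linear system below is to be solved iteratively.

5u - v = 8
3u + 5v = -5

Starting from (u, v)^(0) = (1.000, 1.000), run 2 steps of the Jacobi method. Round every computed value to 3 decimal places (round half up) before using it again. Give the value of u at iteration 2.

1.280

Iteration 1:
  u = (8 - (-1)·1.000) / (5) = 1.800
  v = (-5 - (3)·1.000) / (5) = -1.600
Iteration 2:
  u = (8 - (-1)·-1.600) / (5) = 1.280
  v = (-5 - (3)·1.800) / (5) = -2.080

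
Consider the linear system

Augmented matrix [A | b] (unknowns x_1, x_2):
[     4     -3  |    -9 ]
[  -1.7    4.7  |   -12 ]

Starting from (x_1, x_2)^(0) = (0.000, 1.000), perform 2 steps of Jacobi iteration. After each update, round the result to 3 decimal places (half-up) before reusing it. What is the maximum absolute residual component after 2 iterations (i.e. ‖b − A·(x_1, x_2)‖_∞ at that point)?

4.529

Iteration 1:
  x_1 = (-9 - (-3)·1.000) / (4) = -1.500
  x_2 = (-12 - (-1.7)·0.000) / (4.7) = -2.553
Iteration 2:
  x_1 = (-9 - (-3)·-2.553) / (4) = -4.165
  x_2 = (-12 - (-1.7)·-1.500) / (4.7) = -3.096
Residual b − A·x = (-1.628, -4.529); ∞-norm = 4.529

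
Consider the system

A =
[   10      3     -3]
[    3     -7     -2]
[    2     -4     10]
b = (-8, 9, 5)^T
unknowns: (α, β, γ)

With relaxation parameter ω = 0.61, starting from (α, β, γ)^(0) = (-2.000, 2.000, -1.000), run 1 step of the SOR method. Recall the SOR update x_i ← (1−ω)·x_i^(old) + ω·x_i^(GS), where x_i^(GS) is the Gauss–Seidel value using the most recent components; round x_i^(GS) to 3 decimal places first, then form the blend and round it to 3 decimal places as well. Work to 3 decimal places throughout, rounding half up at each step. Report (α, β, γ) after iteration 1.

Iteration 1:
  α: GS value = (-8 - (3)·2.000 - (-3)·-1.000) / (10) = -1.700;  α ← (1−ω)·-2.000 + ω·-1.700 = -1.817
  β: GS value = (9 - (3)·-1.817 - (-2)·-1.000) / (-7) = -1.779;  β ← (1−ω)·2.000 + ω·-1.779 = -0.305
  γ: GS value = (5 - (2)·-1.817 - (-4)·-0.305) / (10) = 0.741;  γ ← (1−ω)·-1.000 + ω·0.741 = 0.062

(-1.817, -0.305, 0.062)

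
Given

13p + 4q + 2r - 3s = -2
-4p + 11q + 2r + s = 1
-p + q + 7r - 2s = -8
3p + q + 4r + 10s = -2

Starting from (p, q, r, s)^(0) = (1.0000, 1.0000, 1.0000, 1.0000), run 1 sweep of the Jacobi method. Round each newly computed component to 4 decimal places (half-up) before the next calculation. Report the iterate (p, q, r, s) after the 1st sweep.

(-0.3846, 0.1818, -0.8571, -1.0000)

Iteration 1:
  p = (-2 - (4)·1.0000 - (2)·1.0000 - (-3)·1.0000) / (13) = -0.3846
  q = (1 - (-4)·1.0000 - (2)·1.0000 - (1)·1.0000) / (11) = 0.1818
  r = (-8 - (-1)·1.0000 - (1)·1.0000 - (-2)·1.0000) / (7) = -0.8571
  s = (-2 - (3)·1.0000 - (1)·1.0000 - (4)·1.0000) / (10) = -1.0000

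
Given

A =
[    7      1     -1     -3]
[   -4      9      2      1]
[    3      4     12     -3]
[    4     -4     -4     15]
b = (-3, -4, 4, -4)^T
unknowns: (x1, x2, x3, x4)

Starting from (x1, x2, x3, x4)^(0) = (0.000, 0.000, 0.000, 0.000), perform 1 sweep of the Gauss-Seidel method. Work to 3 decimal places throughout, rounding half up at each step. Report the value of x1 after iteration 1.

-0.429

Iteration 1:
  x1 = (-3 - (1)·0.000 - (-1)·0.000 - (-3)·0.000) / (7) = -0.429
  x2 = (-4 - (-4)·-0.429 - (2)·0.000 - (1)·0.000) / (9) = -0.635
  x3 = (4 - (3)·-0.429 - (4)·-0.635 - (-3)·0.000) / (12) = 0.652
  x4 = (-4 - (4)·-0.429 - (-4)·-0.635 - (-4)·0.652) / (15) = -0.148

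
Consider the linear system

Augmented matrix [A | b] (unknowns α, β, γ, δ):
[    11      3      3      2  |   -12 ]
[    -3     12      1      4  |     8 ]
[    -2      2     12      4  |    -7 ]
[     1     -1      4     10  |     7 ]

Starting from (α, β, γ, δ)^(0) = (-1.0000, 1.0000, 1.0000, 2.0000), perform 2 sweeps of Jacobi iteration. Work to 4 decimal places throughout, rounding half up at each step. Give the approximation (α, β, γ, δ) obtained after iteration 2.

Iteration 1:
  α = (-12 - (3)·1.0000 - (3)·1.0000 - (2)·2.0000) / (11) = -2.0000
  β = (8 - (-3)·-1.0000 - (1)·1.0000 - (4)·2.0000) / (12) = -0.3333
  γ = (-7 - (-2)·-1.0000 - (2)·1.0000 - (4)·2.0000) / (12) = -1.5833
  δ = (7 - (1)·-1.0000 - (-1)·1.0000 - (4)·1.0000) / (10) = 0.5000
Iteration 2:
  α = (-12 - (3)·-0.3333 - (3)·-1.5833 - (2)·0.5000) / (11) = -0.6591
  β = (8 - (-3)·-2.0000 - (1)·-1.5833 - (4)·0.5000) / (12) = 0.1319
  γ = (-7 - (-2)·-2.0000 - (2)·-0.3333 - (4)·0.5000) / (12) = -1.0278
  δ = (7 - (1)·-2.0000 - (-1)·-0.3333 - (4)·-1.5833) / (10) = 1.5000

(-0.6591, 0.1319, -1.0278, 1.5000)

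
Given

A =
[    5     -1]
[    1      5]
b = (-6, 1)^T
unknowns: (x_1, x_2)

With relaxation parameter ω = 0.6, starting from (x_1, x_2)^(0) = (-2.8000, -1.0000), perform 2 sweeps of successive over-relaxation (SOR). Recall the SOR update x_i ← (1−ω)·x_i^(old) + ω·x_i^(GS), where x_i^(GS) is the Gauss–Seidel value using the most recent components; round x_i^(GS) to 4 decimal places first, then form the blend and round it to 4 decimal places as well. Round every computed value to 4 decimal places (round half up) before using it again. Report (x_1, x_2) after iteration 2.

(-1.5094, 0.2832)

Iteration 1:
  x_1: GS value = (-6 - (-1)·-1.0000) / (5) = -1.4000;  x_1 ← (1−ω)·-2.8000 + ω·-1.4000 = -1.9600
  x_2: GS value = (1 - (1)·-1.9600) / (5) = 0.5920;  x_2 ← (1−ω)·-1.0000 + ω·0.5920 = -0.0448
Iteration 2:
  x_1: GS value = (-6 - (-1)·-0.0448) / (5) = -1.2090;  x_1 ← (1−ω)·-1.9600 + ω·-1.2090 = -1.5094
  x_2: GS value = (1 - (1)·-1.5094) / (5) = 0.5019;  x_2 ← (1−ω)·-0.0448 + ω·0.5019 = 0.2832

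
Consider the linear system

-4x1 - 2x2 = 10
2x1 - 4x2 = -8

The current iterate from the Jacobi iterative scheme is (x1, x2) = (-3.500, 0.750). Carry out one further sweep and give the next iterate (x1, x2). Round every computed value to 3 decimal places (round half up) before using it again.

One sweep:
  x1 = (10 - (-2)·0.750) / (-4) = -2.875
  x2 = (-8 - (2)·-3.500) / (-4) = 0.250

(-2.875, 0.250)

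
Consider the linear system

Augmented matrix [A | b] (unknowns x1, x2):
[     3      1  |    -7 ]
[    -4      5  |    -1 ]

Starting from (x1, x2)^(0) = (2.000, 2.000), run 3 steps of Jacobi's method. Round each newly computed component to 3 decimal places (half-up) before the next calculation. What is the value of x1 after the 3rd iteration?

Iteration 1:
  x1 = (-7 - (1)·2.000) / (3) = -3.000
  x2 = (-1 - (-4)·2.000) / (5) = 1.400
Iteration 2:
  x1 = (-7 - (1)·1.400) / (3) = -2.800
  x2 = (-1 - (-4)·-3.000) / (5) = -2.600
Iteration 3:
  x1 = (-7 - (1)·-2.600) / (3) = -1.467
  x2 = (-1 - (-4)·-2.800) / (5) = -2.440

-1.467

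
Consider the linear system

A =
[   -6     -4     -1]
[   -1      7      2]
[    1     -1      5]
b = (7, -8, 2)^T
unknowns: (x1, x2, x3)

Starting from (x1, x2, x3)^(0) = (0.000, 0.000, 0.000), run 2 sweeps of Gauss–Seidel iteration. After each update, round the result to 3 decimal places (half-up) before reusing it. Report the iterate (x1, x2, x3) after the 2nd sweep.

Iteration 1:
  x1 = (7 - (-4)·0.000 - (-1)·0.000) / (-6) = -1.167
  x2 = (-8 - (-1)·-1.167 - (2)·0.000) / (7) = -1.310
  x3 = (2 - (1)·-1.167 - (-1)·-1.310) / (5) = 0.371
Iteration 2:
  x1 = (7 - (-4)·-1.310 - (-1)·0.371) / (-6) = -0.355
  x2 = (-8 - (-1)·-0.355 - (2)·0.371) / (7) = -1.300
  x3 = (2 - (1)·-0.355 - (-1)·-1.300) / (5) = 0.211

(-0.355, -1.300, 0.211)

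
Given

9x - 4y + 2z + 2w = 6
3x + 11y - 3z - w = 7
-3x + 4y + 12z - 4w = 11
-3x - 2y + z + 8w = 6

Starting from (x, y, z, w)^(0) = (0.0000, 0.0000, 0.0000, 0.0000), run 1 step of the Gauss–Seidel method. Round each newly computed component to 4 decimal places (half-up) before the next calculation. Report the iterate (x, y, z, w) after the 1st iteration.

Iteration 1:
  x = (6 - (-4)·0.0000 - (2)·0.0000 - (2)·0.0000) / (9) = 0.6667
  y = (7 - (3)·0.6667 - (-3)·0.0000 - (-1)·0.0000) / (11) = 0.4545
  z = (11 - (-3)·0.6667 - (4)·0.4545 - (-4)·0.0000) / (12) = 0.9318
  w = (6 - (-3)·0.6667 - (-2)·0.4545 - (1)·0.9318) / (8) = 0.9972

(0.6667, 0.4545, 0.9318, 0.9972)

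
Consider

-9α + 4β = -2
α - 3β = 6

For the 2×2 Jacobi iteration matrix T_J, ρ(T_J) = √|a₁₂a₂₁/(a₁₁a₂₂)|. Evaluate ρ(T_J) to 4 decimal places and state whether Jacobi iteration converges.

a₁₂a₂₁/(a₁₁a₂₂) = (4)·(1) / ((-9)·(-3)) = 0.148148
ρ = √|0.148148| = √0.148148 = 0.3849
ρ < 1, so Jacobi converges

0.3849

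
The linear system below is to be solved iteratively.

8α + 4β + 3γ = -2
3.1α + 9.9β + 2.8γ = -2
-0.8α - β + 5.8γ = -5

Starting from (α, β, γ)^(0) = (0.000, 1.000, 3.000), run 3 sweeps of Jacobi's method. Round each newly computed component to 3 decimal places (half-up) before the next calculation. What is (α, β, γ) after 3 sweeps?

Iteration 1:
  α = (-2 - (4)·1.000 - (3)·3.000) / (8) = -1.875
  β = (-2 - (3.1)·0.000 - (2.8)·3.000) / (9.9) = -1.051
  γ = (-5 - (-0.8)·0.000 - (-1)·1.000) / (5.8) = -0.690
Iteration 2:
  α = (-2 - (4)·-1.051 - (3)·-0.690) / (8) = 0.534
  β = (-2 - (3.1)·-1.875 - (2.8)·-0.690) / (9.9) = 0.580
  γ = (-5 - (-0.8)·-1.875 - (-1)·-1.051) / (5.8) = -1.302
Iteration 3:
  α = (-2 - (4)·0.580 - (3)·-1.302) / (8) = -0.052
  β = (-2 - (3.1)·0.534 - (2.8)·-1.302) / (9.9) = -0.001
  γ = (-5 - (-0.8)·0.534 - (-1)·0.580) / (5.8) = -0.688

(-0.052, -0.001, -0.688)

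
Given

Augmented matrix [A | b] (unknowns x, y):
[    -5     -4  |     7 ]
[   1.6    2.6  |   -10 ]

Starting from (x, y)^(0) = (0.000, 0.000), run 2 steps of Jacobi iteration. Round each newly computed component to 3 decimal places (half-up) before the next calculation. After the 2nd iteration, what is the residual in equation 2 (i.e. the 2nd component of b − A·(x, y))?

-4.922

Iteration 1:
  x = (7 - (-4)·0.000) / (-5) = -1.400
  y = (-10 - (1.6)·0.000) / (2.6) = -3.846
Iteration 2:
  x = (7 - (-4)·-3.846) / (-5) = 1.677
  y = (-10 - (1.6)·-1.400) / (2.6) = -2.985
Residual b − A·x = (3.445, -4.922)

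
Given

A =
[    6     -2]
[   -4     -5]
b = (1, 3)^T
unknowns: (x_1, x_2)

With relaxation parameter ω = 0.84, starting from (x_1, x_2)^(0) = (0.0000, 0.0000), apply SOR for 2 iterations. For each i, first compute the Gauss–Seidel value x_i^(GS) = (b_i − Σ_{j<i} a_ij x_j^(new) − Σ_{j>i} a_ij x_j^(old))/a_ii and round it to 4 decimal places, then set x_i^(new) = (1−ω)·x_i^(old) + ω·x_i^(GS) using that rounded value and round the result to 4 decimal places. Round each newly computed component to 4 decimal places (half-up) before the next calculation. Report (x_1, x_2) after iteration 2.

(-0.0051, -0.5963)

Iteration 1:
  x_1: GS value = (1 - (-2)·0.0000) / (6) = 0.1667;  x_1 ← (1−ω)·0.0000 + ω·0.1667 = 0.1400
  x_2: GS value = (3 - (-4)·0.1400) / (-5) = -0.7120;  x_2 ← (1−ω)·0.0000 + ω·-0.7120 = -0.5981
Iteration 2:
  x_1: GS value = (1 - (-2)·-0.5981) / (6) = -0.0327;  x_1 ← (1−ω)·0.1400 + ω·-0.0327 = -0.0051
  x_2: GS value = (3 - (-4)·-0.0051) / (-5) = -0.5959;  x_2 ← (1−ω)·-0.5981 + ω·-0.5959 = -0.5963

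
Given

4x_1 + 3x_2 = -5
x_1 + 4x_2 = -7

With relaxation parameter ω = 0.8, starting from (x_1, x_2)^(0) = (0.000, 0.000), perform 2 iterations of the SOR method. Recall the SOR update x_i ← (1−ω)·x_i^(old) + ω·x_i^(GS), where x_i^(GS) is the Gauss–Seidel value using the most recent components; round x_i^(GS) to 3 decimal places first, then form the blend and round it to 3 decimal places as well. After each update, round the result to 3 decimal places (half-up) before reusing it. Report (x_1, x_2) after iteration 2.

(-0.480, -1.544)

Iteration 1:
  x_1: GS value = (-5 - (3)·0.000) / (4) = -1.250;  x_1 ← (1−ω)·0.000 + ω·-1.250 = -1.000
  x_2: GS value = (-7 - (1)·-1.000) / (4) = -1.500;  x_2 ← (1−ω)·0.000 + ω·-1.500 = -1.200
Iteration 2:
  x_1: GS value = (-5 - (3)·-1.200) / (4) = -0.350;  x_1 ← (1−ω)·-1.000 + ω·-0.350 = -0.480
  x_2: GS value = (-7 - (1)·-0.480) / (4) = -1.630;  x_2 ← (1−ω)·-1.200 + ω·-1.630 = -1.544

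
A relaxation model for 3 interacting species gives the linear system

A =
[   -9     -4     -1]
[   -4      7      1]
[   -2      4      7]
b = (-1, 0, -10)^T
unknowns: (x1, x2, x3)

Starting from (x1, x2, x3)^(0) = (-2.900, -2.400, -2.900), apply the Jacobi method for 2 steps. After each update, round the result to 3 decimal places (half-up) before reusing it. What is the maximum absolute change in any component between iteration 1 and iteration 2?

Iteration 1:
  x1 = (-1 - (-4)·-2.400 - (-1)·-2.900) / (-9) = 1.500
  x2 = (0 - (-4)·-2.900 - (1)·-2.900) / (7) = -1.243
  x3 = (-10 - (-2)·-2.900 - (4)·-2.400) / (7) = -0.886
Iteration 2:
  x1 = (-1 - (-4)·-1.243 - (-1)·-0.886) / (-9) = 0.762
  x2 = (0 - (-4)·1.500 - (1)·-0.886) / (7) = 0.984
  x3 = (-10 - (-2)·1.500 - (4)·-1.243) / (7) = -0.290
Change: (-0.738, 2.227, 0.596) → max |·| = 2.227

2.227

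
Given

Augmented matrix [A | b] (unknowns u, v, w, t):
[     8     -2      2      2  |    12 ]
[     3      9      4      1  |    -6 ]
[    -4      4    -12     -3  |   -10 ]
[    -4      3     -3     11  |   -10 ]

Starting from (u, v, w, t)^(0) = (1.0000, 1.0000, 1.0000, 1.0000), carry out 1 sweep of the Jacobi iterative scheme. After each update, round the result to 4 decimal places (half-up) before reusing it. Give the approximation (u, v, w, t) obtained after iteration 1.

(1.2500, -1.5556, 0.5833, -0.5455)

Iteration 1:
  u = (12 - (-2)·1.0000 - (2)·1.0000 - (2)·1.0000) / (8) = 1.2500
  v = (-6 - (3)·1.0000 - (4)·1.0000 - (1)·1.0000) / (9) = -1.5556
  w = (-10 - (-4)·1.0000 - (4)·1.0000 - (-3)·1.0000) / (-12) = 0.5833
  t = (-10 - (-4)·1.0000 - (3)·1.0000 - (-3)·1.0000) / (11) = -0.5455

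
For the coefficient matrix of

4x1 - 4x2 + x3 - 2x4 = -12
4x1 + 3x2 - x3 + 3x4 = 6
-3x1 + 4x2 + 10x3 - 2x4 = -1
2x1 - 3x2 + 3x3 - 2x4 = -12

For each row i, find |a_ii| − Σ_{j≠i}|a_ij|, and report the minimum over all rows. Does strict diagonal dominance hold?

-6

row 1: |4| − (4+1+2) = -3
row 2: |3| − (4+1+3) = -5
row 3: |10| − (3+4+2) = 1
row 4: |-2| − (2+3+3) = -6
minimum over rows = -6 → not strictly diagonally dominant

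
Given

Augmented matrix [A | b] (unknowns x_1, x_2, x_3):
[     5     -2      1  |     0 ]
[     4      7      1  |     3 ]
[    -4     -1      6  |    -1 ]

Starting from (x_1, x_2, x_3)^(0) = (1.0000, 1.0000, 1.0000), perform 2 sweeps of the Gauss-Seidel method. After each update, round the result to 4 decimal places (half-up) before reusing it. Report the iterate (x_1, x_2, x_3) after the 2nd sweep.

Iteration 1:
  x_1 = (0 - (-2)·1.0000 - (1)·1.0000) / (5) = 0.2000
  x_2 = (3 - (4)·0.2000 - (1)·1.0000) / (7) = 0.1714
  x_3 = (-1 - (-4)·0.2000 - (-1)·0.1714) / (6) = -0.0048
Iteration 2:
  x_1 = (0 - (-2)·0.1714 - (1)·-0.0048) / (5) = 0.0695
  x_2 = (3 - (4)·0.0695 - (1)·-0.0048) / (7) = 0.3895
  x_3 = (-1 - (-4)·0.0695 - (-1)·0.3895) / (6) = -0.0554

(0.0695, 0.3895, -0.0554)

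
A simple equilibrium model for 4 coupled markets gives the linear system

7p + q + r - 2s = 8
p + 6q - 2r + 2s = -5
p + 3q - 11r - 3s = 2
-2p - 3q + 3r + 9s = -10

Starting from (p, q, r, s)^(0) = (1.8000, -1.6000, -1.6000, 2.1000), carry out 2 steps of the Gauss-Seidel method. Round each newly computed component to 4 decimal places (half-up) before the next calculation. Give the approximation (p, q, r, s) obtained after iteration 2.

(1.3710, -1.1255, -0.0840, -1.1536)

Iteration 1:
  p = (8 - (1)·-1.6000 - (1)·-1.6000 - (-2)·2.1000) / (7) = 2.2000
  q = (-5 - (1)·2.2000 - (-2)·-1.6000 - (2)·2.1000) / (6) = -2.4333
  r = (2 - (1)·2.2000 - (3)·-2.4333 - (-3)·2.1000) / (-11) = -1.2182
  s = (-10 - (-2)·2.2000 - (-3)·-2.4333 - (3)·-1.2182) / (9) = -1.0273
Iteration 2:
  p = (8 - (1)·-2.4333 - (1)·-1.2182 - (-2)·-1.0273) / (7) = 1.3710
  q = (-5 - (1)·1.3710 - (-2)·-1.2182 - (2)·-1.0273) / (6) = -1.1255
  r = (2 - (1)·1.3710 - (3)·-1.1255 - (-3)·-1.0273) / (-11) = -0.0840
  s = (-10 - (-2)·1.3710 - (-3)·-1.1255 - (3)·-0.0840) / (9) = -1.1536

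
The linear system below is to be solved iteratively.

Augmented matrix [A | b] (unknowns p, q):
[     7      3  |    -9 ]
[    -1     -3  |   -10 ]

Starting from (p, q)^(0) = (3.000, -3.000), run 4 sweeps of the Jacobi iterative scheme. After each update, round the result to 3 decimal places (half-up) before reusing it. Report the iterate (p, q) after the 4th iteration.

Iteration 1:
  p = (-9 - (3)·-3.000) / (7) = 0.000
  q = (-10 - (-1)·3.000) / (-3) = 2.333
Iteration 2:
  p = (-9 - (3)·2.333) / (7) = -2.286
  q = (-10 - (-1)·0.000) / (-3) = 3.333
Iteration 3:
  p = (-9 - (3)·3.333) / (7) = -2.714
  q = (-10 - (-1)·-2.286) / (-3) = 4.095
Iteration 4:
  p = (-9 - (3)·4.095) / (7) = -3.041
  q = (-10 - (-1)·-2.714) / (-3) = 4.238

(-3.041, 4.238)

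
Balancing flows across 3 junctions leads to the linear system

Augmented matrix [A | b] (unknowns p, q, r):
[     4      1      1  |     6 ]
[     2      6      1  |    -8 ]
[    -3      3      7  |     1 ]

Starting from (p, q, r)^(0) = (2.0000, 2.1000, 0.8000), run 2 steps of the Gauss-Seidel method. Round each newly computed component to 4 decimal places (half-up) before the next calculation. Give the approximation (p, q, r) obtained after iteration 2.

(1.6277, -2.0783, 1.7311)

Iteration 1:
  p = (6 - (1)·2.1000 - (1)·0.8000) / (4) = 0.7750
  q = (-8 - (2)·0.7750 - (1)·0.8000) / (6) = -1.7250
  r = (1 - (-3)·0.7750 - (3)·-1.7250) / (7) = 1.2143
Iteration 2:
  p = (6 - (1)·-1.7250 - (1)·1.2143) / (4) = 1.6277
  q = (-8 - (2)·1.6277 - (1)·1.2143) / (6) = -2.0783
  r = (1 - (-3)·1.6277 - (3)·-2.0783) / (7) = 1.7311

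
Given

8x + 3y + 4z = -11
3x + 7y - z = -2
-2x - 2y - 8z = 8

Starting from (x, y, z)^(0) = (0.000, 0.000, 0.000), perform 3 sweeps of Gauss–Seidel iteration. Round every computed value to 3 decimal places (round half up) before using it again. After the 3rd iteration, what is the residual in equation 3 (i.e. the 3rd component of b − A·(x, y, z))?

Iteration 1:
  x = (-11 - (3)·0.000 - (4)·0.000) / (8) = -1.375
  y = (-2 - (3)·-1.375 - (-1)·0.000) / (7) = 0.304
  z = (8 - (-2)·-1.375 - (-2)·0.304) / (-8) = -0.732
Iteration 2:
  x = (-11 - (3)·0.304 - (4)·-0.732) / (8) = -1.123
  y = (-2 - (3)·-1.123 - (-1)·-0.732) / (7) = 0.091
  z = (8 - (-2)·-1.123 - (-2)·0.091) / (-8) = -0.742
Iteration 3:
  x = (-11 - (3)·0.091 - (4)·-0.742) / (8) = -1.038
  y = (-2 - (3)·-1.038 - (-1)·-0.742) / (7) = 0.053
  z = (8 - (-2)·-1.038 - (-2)·0.053) / (-8) = -0.754
Residual b − A·x = (0.161, -0.011, -0.002)

-0.002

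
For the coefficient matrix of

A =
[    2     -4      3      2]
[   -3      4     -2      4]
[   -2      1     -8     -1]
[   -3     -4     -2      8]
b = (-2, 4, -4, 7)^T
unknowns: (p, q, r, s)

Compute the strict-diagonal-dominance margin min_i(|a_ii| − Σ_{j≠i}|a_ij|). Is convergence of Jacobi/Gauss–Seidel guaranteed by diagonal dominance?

-7

row 1: |2| − (4+3+2) = -7
row 2: |4| − (3+2+4) = -5
row 3: |-8| − (2+1+1) = 4
row 4: |8| − (3+4+2) = -1
minimum over rows = -7 → not strictly diagonally dominant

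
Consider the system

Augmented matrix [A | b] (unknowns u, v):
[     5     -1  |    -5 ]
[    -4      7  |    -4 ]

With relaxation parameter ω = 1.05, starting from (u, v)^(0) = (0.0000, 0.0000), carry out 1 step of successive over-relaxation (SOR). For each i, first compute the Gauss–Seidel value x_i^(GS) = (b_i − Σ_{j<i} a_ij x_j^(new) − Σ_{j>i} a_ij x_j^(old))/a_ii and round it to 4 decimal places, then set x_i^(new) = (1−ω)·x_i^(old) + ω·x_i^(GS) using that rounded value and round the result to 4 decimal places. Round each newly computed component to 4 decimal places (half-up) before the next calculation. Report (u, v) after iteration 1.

Iteration 1:
  u: GS value = (-5 - (-1)·0.0000) / (5) = -1.0000;  u ← (1−ω)·0.0000 + ω·-1.0000 = -1.0500
  v: GS value = (-4 - (-4)·-1.0500) / (7) = -1.1714;  v ← (1−ω)·0.0000 + ω·-1.1714 = -1.2300

(-1.0500, -1.2300)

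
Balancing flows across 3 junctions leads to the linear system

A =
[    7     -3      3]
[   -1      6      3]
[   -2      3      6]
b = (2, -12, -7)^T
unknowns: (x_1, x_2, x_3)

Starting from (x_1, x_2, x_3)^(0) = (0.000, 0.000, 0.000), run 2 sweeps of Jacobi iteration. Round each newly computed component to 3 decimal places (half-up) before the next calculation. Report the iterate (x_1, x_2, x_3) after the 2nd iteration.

Iteration 1:
  x_1 = (2 - (-3)·0.000 - (3)·0.000) / (7) = 0.286
  x_2 = (-12 - (-1)·0.000 - (3)·0.000) / (6) = -2.000
  x_3 = (-7 - (-2)·0.000 - (3)·0.000) / (6) = -1.167
Iteration 2:
  x_1 = (2 - (-3)·-2.000 - (3)·-1.167) / (7) = -0.071
  x_2 = (-12 - (-1)·0.286 - (3)·-1.167) / (6) = -1.369
  x_3 = (-7 - (-2)·0.286 - (3)·-2.000) / (6) = -0.071

(-0.071, -1.369, -0.071)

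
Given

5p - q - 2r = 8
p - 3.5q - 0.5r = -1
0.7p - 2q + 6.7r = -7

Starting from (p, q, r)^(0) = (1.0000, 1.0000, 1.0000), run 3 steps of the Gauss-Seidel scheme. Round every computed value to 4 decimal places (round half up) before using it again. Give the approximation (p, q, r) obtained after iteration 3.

Iteration 1:
  p = (8 - (-1)·1.0000 - (-2)·1.0000) / (5) = 2.2000
  q = (-1 - (1)·2.2000 - (-0.5)·1.0000) / (-3.5) = 0.7714
  r = (-7 - (0.7)·2.2000 - (-2)·0.7714) / (6.7) = -1.0444
Iteration 2:
  p = (8 - (-1)·0.7714 - (-2)·-1.0444) / (5) = 1.3365
  q = (-1 - (1)·1.3365 - (-0.5)·-1.0444) / (-3.5) = 0.8168
  r = (-7 - (0.7)·1.3365 - (-2)·0.8168) / (6.7) = -0.9406
Iteration 3:
  p = (8 - (-1)·0.8168 - (-2)·-0.9406) / (5) = 1.3871
  q = (-1 - (1)·1.3871 - (-0.5)·-0.9406) / (-3.5) = 0.8164
  r = (-7 - (0.7)·1.3871 - (-2)·0.8164) / (6.7) = -0.9460

(1.3871, 0.8164, -0.9460)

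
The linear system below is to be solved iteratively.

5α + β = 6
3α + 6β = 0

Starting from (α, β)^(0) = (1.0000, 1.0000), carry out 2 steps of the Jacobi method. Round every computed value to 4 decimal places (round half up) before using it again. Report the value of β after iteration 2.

-0.5000

Iteration 1:
  α = (6 - (1)·1.0000) / (5) = 1.0000
  β = (0 - (3)·1.0000) / (6) = -0.5000
Iteration 2:
  α = (6 - (1)·-0.5000) / (5) = 1.3000
  β = (0 - (3)·1.0000) / (6) = -0.5000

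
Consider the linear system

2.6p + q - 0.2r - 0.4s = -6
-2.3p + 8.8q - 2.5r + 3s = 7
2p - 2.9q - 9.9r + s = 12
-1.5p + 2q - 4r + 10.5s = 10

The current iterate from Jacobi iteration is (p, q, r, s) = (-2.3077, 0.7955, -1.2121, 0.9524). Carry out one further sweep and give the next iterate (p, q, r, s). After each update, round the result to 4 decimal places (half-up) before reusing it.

(-2.5604, -0.4767, -1.8151, 0.0094)

One sweep:
  p = (-6 - (1)·0.7955 - (-0.2)·-1.2121 - (-0.4)·0.9524) / (2.6) = -2.5604
  q = (7 - (-2.3)·-2.3077 - (-2.5)·-1.2121 - (3)·0.9524) / (8.8) = -0.4767
  r = (12 - (2)·-2.3077 - (-2.9)·0.7955 - (1)·0.9524) / (-9.9) = -1.8151
  s = (10 - (-1.5)·-2.3077 - (2)·0.7955 - (-4)·-1.2121) / (10.5) = 0.0094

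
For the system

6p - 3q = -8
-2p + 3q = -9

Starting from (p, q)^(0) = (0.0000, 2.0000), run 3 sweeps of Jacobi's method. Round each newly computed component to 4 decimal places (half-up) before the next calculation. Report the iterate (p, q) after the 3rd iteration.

Iteration 1:
  p = (-8 - (-3)·2.0000) / (6) = -0.3333
  q = (-9 - (-2)·0.0000) / (3) = -3.0000
Iteration 2:
  p = (-8 - (-3)·-3.0000) / (6) = -2.8333
  q = (-9 - (-2)·-0.3333) / (3) = -3.2222
Iteration 3:
  p = (-8 - (-3)·-3.2222) / (6) = -2.9444
  q = (-9 - (-2)·-2.8333) / (3) = -4.8889

(-2.9444, -4.8889)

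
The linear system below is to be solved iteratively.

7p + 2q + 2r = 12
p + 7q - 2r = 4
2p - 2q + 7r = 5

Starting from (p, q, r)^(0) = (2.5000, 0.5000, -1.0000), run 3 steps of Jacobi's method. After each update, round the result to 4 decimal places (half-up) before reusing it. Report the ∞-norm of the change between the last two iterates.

0.1662

Iteration 1:
  p = (12 - (2)·0.5000 - (2)·-1.0000) / (7) = 1.8571
  q = (4 - (1)·2.5000 - (-2)·-1.0000) / (7) = -0.0714
  r = (5 - (2)·2.5000 - (-2)·0.5000) / (7) = 0.1429
Iteration 2:
  p = (12 - (2)·-0.0714 - (2)·0.1429) / (7) = 1.6939
  q = (4 - (1)·1.8571 - (-2)·0.1429) / (7) = 0.3470
  r = (5 - (2)·1.8571 - (-2)·-0.0714) / (7) = 0.1633
Iteration 3:
  p = (12 - (2)·0.3470 - (2)·0.1633) / (7) = 1.5685
  q = (4 - (1)·1.6939 - (-2)·0.1633) / (7) = 0.3761
  r = (5 - (2)·1.6939 - (-2)·0.3470) / (7) = 0.3295
Change: (-0.1254, 0.0291, 0.1662) → max |·| = 0.1662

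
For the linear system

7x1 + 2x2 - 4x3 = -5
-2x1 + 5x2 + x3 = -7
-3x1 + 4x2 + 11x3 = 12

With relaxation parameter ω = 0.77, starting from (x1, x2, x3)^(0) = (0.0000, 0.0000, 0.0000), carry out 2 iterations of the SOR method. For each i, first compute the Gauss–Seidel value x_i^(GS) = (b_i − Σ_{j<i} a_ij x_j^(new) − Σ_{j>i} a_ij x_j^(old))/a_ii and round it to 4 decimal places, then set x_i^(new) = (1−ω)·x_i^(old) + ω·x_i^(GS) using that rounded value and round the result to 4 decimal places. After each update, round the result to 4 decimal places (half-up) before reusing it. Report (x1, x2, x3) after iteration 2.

Iteration 1:
  x1: GS value = (-5 - (2)·0.0000 - (-4)·0.0000) / (7) = -0.7143;  x1 ← (1−ω)·0.0000 + ω·-0.7143 = -0.5500
  x2: GS value = (-7 - (-2)·-0.5500 - (1)·0.0000) / (5) = -1.6200;  x2 ← (1−ω)·0.0000 + ω·-1.6200 = -1.2474
  x3: GS value = (12 - (-3)·-0.5500 - (4)·-1.2474) / (11) = 1.3945;  x3 ← (1−ω)·0.0000 + ω·1.3945 = 1.0738
Iteration 2:
  x1: GS value = (-5 - (2)·-1.2474 - (-4)·1.0738) / (7) = 0.2557;  x1 ← (1−ω)·-0.5500 + ω·0.2557 = 0.0704
  x2: GS value = (-7 - (-2)·0.0704 - (1)·1.0738) / (5) = -1.5866;  x2 ← (1−ω)·-1.2474 + ω·-1.5866 = -1.5086
  x3: GS value = (12 - (-3)·0.0704 - (4)·-1.5086) / (11) = 1.6587;  x3 ← (1−ω)·1.0738 + ω·1.6587 = 1.5242

(0.0704, -1.5086, 1.5242)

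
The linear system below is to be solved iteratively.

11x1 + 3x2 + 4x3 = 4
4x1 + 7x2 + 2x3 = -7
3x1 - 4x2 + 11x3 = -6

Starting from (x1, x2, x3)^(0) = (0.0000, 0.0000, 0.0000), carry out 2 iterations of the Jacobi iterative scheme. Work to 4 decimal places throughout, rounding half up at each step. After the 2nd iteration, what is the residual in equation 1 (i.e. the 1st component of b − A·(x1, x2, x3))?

Iteration 1:
  x1 = (4 - (3)·0.0000 - (4)·0.0000) / (11) = 0.3636
  x2 = (-7 - (4)·0.0000 - (2)·0.0000) / (7) = -1.0000
  x3 = (-6 - (3)·0.0000 - (-4)·0.0000) / (11) = -0.5455
Iteration 2:
  x1 = (4 - (3)·-1.0000 - (4)·-0.5455) / (11) = 0.8347
  x2 = (-7 - (4)·0.3636 - (2)·-0.5455) / (7) = -1.0519
  x3 = (-6 - (3)·0.3636 - (-4)·-1.0000) / (11) = -1.0083
Residual b − A·x = (2.0072, -0.9589, -1.6204)

2.0072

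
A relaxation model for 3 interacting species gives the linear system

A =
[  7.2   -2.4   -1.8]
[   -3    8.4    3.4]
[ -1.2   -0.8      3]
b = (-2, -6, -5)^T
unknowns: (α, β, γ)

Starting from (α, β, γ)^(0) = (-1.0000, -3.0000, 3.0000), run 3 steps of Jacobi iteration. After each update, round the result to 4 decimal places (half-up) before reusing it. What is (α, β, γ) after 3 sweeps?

Iteration 1:
  α = (-2 - (-2.4)·-3.0000 - (-1.8)·3.0000) / (7.2) = -0.5278
  β = (-6 - (-3)·-1.0000 - (3.4)·3.0000) / (8.4) = -2.2857
  γ = (-5 - (-1.2)·-1.0000 - (-0.8)·-3.0000) / (3) = -2.8667
Iteration 2:
  α = (-2 - (-2.4)·-2.2857 - (-1.8)·-2.8667) / (7.2) = -1.7564
  β = (-6 - (-3)·-0.5278 - (3.4)·-2.8667) / (8.4) = 0.2575
  γ = (-5 - (-1.2)·-0.5278 - (-0.8)·-2.2857) / (3) = -2.4873
Iteration 3:
  α = (-2 - (-2.4)·0.2575 - (-1.8)·-2.4873) / (7.2) = -0.8138
  β = (-6 - (-3)·-1.7564 - (3.4)·-2.4873) / (8.4) = -0.3348
  γ = (-5 - (-1.2)·-1.7564 - (-0.8)·0.2575) / (3) = -2.3006

(-0.8138, -0.3348, -2.3006)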